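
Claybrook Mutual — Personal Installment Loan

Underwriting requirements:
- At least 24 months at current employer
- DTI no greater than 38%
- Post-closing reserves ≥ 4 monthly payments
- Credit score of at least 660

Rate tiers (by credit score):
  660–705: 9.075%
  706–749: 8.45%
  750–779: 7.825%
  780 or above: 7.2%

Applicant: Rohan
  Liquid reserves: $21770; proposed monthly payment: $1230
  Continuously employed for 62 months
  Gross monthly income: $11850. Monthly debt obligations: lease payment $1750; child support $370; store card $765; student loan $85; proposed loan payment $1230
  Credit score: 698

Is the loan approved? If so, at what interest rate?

Credit score 698 ≥ 660 (meets minimum)
Employment 62 ≥ 24 months
Reserves: 21,770 ÷ 1,230 = 17.7 months (meets 4-month minimum)
Total monthly debts = (1,750 + 370 + 765 + 85 + 1,230) = 4,200. DTI: 4,200 ÷ 11,850 = 35.4%, within the 38% cap
All requirements met. Score 698 falls in the 660–705 tier → 9.075%.

Approved at 9.075%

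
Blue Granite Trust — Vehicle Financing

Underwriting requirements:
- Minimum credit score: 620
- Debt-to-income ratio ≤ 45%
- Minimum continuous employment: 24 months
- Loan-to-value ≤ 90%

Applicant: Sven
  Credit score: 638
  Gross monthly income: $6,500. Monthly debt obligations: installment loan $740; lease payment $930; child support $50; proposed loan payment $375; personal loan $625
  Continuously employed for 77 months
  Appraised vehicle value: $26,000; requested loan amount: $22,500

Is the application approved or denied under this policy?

Approved

Credit score 638 ≥ 620 (meets)
Total monthly debts = (740 + 930 + 50 + 375 + 625) = 2,720. DTI: 2,720 ÷ 6,500 = 41.8%, within the 45% cap
Employment 77 ≥ 24 months
LTV = 22,500/26,000 = 86.5% ≤ 90%
All criteria satisfied.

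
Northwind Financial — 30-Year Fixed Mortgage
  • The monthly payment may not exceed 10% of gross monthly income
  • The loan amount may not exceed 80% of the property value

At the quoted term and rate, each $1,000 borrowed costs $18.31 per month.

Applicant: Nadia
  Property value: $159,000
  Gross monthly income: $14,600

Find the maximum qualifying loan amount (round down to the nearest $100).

$79,700

Payment cap: 10% × $14,600 = $1,460/month.
At $18.31 per $1,000, that supports 1,460/18.31 × 1,000 ≈ $79,737 → $79,700.
LTV cap: 80% × $159,000 = $127,200 → $127,200.
Binding constraint: payment-to-income.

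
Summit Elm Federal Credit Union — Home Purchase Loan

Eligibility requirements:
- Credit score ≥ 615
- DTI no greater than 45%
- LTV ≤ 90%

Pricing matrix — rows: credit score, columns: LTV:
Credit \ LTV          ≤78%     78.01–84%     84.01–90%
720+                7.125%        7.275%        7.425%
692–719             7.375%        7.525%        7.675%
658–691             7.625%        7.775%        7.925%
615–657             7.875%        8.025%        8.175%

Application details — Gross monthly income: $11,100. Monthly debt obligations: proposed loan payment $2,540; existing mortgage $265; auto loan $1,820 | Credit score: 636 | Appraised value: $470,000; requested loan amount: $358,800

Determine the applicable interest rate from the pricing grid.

Credit score 636 ≥ 615; Total monthly debts = (2,540 + 265 + 1,820) = 4,625. Debt-to-income = 4,625/11,100 = 41.7% — meets 45% limit
LTV: 358,800 ÷ 470,000 = 76.3%, within 90% cap
Row: 636 falls in 615–657. Column: 76.3% falls in ≤78%. Rate = 7.875%.

7.875%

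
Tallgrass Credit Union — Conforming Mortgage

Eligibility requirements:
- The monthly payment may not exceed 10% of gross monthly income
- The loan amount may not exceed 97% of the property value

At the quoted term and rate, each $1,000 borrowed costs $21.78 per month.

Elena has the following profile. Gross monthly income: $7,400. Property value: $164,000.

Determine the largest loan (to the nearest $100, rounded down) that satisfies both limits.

$33,900

Payment cap: 10% × $7,400 = $740/month.
At $21.78 per $1,000, that supports 740/21.78 × 1,000 ≈ $33,976 → $33,900.
LTV cap: 97% × $164,000 = $159,080 → $159,000.
Binding constraint: payment-to-income.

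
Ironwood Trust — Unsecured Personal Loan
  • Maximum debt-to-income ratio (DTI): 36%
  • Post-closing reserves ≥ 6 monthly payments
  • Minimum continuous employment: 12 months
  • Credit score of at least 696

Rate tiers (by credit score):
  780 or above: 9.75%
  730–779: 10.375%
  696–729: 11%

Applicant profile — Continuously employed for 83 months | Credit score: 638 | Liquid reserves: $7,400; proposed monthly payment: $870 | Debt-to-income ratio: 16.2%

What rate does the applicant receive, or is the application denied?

Denied

Credit score 638 < 696 (below minimum)
Liquid reserves cover 7,400/870 = 8.5 months — ≥ 6 required
Debt-to-income 16.2% vs 36% cap — pass
Employment 83 ≥ 12 months
Not all requirements met → denied.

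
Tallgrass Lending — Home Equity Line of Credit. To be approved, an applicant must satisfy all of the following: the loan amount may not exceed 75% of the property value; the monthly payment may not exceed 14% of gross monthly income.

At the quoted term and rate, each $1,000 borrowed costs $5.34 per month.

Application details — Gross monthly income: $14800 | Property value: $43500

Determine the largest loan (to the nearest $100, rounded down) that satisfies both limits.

$32,600

Payment cap: 14% × $14,800 = $2,072/month.
At $5.34 per $1,000, that supports 2,072/5.34 × 1,000 ≈ $388,014 → $388,000.
LTV cap: 75% × $43,500 = $32,625 → $32,600.
Binding constraint: loan-to-value.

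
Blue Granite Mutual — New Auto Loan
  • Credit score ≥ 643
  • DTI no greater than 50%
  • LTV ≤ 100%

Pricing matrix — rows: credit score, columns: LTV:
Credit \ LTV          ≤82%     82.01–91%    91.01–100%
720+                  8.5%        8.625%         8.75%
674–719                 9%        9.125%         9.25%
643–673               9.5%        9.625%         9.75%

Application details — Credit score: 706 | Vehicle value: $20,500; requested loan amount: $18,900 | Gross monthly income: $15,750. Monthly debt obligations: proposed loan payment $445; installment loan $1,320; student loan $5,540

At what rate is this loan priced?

9.25%

Credit score 706 ≥ 643; Total monthly debts = (445 + 1,320 + 5,540) = 7,305. Debt-to-income = 7,305/15,750 = 46.4% — meets 50% limit
LTV: 18,900 ÷ 20,500 = 92.2%, within 100% cap
Row: 706 falls in 674–719. Column: 92.2% falls in 91.01–100%. Rate = 9.25%.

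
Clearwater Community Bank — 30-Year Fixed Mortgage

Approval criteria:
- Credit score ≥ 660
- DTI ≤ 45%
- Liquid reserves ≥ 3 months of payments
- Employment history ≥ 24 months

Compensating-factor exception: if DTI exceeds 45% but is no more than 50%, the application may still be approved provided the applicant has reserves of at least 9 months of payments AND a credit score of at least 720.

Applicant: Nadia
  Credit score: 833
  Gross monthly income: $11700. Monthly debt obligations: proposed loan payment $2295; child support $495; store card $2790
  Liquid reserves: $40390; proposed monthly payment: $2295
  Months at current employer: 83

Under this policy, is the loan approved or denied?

Credit score 833 ≥ 660 (meets base)
Total debts = (2,295 + 495 + 2,790) = 5,580. DTI: 5,580 ÷ 11,700 = 47.7%, over the 45% base limit.
Reserves = 40,390/2,295 = 17.6 months ≥ 3
Employment 83 ≥ 24 months
DTI 47.7% is within the 45%–50% exception band; checking compensating factors.
Override check — reserves: 17.6 mo (ok); score: 833 (ok).
Both override conditions satisfied; DTI exception granted.

Approved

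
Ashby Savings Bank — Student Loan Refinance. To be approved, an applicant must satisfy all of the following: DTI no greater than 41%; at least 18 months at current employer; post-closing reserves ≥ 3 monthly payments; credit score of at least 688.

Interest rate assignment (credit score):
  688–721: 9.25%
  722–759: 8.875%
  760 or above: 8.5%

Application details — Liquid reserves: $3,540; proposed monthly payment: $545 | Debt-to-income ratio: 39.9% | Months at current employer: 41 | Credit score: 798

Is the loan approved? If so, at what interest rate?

Credit score 798 ≥ 688 (meets minimum)
DTI 39.9% is within the 41% limit
Employment 41 ≥ 18 months
Reserves: 3,540 ÷ 545 = 6.5 months (meets 3-month minimum)
All requirements met. Score 798 falls in the 760 or above tier → 8.5%.

Approved at 8.5%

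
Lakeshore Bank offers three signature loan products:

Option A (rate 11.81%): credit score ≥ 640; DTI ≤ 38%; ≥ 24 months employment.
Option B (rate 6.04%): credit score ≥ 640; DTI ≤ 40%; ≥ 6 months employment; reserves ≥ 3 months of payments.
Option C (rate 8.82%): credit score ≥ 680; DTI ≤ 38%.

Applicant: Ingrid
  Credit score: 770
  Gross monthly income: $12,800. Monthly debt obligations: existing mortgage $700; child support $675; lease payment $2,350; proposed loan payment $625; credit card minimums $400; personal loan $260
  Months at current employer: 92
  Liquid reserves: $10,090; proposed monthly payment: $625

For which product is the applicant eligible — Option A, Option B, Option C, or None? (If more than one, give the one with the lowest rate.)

Option B

Total debts = (700 + 675 + 2,350 + 625 + 400 + 260) = 5,010; DTI = 5,010/12,800 = 39.1%.
Reserves = 10,090/625 = 16.1 months.
Option A: score 770 ≥ 640; DTI 39.1% > 38%; employment 92 ≥ 24 mo → does not qualify.
Option B: score 770 ≥ 640; DTI 39.1% ≤ 40%; employment 92 ≥ 6 mo; reserves 16.1 ≥ 3 mo → qualifies.
Option C: score 770 ≥ 680; DTI 39.1% > 38% → does not qualify.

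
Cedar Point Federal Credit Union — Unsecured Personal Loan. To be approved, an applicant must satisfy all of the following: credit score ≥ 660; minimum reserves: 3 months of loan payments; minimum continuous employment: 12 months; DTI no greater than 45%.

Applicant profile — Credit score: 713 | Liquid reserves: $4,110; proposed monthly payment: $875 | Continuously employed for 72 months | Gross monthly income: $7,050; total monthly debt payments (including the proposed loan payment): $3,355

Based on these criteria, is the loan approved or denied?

Denied

Credit score 713 ≥ 660 (meets)
Liquid reserves cover 4,110/875 = 4.7 months — ≥ 3 required
Employment 72 ≥ 12 months
DTI = 3,355/7,050 = 47.6% > 45%
Fails on DTI.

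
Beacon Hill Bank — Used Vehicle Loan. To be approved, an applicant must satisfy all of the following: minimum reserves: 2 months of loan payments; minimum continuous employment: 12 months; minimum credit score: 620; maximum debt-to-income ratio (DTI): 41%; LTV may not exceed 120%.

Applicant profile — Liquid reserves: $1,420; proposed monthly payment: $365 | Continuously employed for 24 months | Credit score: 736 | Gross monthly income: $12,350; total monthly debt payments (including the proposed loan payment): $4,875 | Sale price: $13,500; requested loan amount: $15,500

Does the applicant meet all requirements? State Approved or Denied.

Approved

Reserves: 1,420 ÷ 365 = 3.9 months (meets 2-month minimum)
Employment 24 ≥ 12 months
Credit score 736 ≥ 620 (meets)
DTI: 4,875 ÷ 12,350 = 39.5%, within the 41% cap
LTV: 15,500 ÷ 13,500 = 114.8%, within 120% cap
All criteria satisfied.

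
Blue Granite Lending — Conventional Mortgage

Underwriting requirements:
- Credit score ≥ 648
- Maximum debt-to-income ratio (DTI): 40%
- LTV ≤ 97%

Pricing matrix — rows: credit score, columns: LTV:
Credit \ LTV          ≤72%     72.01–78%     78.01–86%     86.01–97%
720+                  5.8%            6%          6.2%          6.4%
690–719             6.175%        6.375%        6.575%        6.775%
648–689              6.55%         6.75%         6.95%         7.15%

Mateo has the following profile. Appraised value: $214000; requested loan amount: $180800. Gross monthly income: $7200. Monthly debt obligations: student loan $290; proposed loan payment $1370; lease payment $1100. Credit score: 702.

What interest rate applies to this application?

6.575%

Credit score 702 ≥ 648; Total monthly debts = (290 + 1,370 + 1,100) = 2,760. DTI: 2,760 ÷ 7,200 = 38.3%, within the 40% cap
LTV: 180,800 ÷ 214,000 = 84.5%, within 97% cap
Credit 702 → row 690–719; LTV 84.5% → column 78.01–86%. Grid cell → 6.575%.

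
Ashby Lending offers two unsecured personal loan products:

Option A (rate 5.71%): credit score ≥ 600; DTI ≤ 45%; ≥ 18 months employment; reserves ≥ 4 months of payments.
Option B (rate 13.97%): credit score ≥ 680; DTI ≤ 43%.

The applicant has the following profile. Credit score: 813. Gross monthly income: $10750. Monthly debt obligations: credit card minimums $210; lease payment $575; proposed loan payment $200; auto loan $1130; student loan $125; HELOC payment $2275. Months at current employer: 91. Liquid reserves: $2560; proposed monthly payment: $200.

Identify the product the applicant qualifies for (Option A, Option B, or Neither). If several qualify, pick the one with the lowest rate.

Option A

Total debts = (210 + 575 + 200 + 1,130 + 125 + 2,275) = 4,515; DTI = 4,515/10,750 = 42%.
Reserves = 2,560/200 = 12.8 months.
Option A: score 813 ≥ 600; DTI 42% ≤ 45%; employment 91 ≥ 18 mo; reserves 12.8 ≥ 4 mo → qualifies.
Option B: score 813 ≥ 680; DTI 42% ≤ 43% → qualifies.
Qualifying: Option A, Option B. Lowest rate is 5.71% → Option A.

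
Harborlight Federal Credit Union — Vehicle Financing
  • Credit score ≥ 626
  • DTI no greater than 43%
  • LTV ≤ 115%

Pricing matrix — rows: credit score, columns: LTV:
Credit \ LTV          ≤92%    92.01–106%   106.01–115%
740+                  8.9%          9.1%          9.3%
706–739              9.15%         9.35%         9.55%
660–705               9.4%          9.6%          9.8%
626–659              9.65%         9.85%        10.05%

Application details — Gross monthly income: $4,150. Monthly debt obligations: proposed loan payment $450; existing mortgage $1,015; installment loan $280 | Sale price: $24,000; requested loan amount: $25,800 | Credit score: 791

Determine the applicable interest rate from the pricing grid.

Credit score 791 ≥ 626; Total monthly debts = (450 + 1,015 + 280) = 1,745. DTI: 1,745 ÷ 4,150 = 42%, within the 43% cap
Loan-to-value = 25,800/24,000 = 107.5% — pass (115% max)
Row: 791 falls in 740+. Column: 107.5% falls in 106.01–115%. Rate = 9.3%.

9.3%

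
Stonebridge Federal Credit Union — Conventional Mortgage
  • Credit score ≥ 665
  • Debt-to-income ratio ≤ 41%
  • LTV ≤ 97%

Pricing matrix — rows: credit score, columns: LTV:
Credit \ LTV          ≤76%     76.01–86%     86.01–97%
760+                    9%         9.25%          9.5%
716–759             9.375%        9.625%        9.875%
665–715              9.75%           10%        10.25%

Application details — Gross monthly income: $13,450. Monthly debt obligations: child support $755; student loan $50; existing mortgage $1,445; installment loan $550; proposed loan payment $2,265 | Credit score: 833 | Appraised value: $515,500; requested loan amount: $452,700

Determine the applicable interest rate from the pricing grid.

9.5%

Credit score 833 ≥ 665; Total monthly debts = (755 + 50 + 1,445 + 550 + 2,265) = 5,065. DTI = 5,065/13,450 = 37.7% ≤ 41%
LTV = 452,700/515,500 = 87.8% ≤ 97%
Credit 833 → row 760+; LTV 87.8% → column 86.01–97%. Grid cell → 9.5%.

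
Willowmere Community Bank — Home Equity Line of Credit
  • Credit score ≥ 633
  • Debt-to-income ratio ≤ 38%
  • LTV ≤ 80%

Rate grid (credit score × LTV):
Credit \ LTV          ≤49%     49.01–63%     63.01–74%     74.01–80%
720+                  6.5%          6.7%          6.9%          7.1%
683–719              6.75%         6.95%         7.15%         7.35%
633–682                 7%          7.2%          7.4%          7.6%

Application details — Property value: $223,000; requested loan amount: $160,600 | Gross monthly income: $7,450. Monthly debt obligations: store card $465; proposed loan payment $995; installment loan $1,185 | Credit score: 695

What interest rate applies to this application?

7.15%

Credit score 695 ≥ 633; Total monthly debts = (465 + 995 + 1,185) = 2,645. DTI = 2,645/7,450 = 35.5% ≤ 38%
LTV: 160,600 ÷ 223,000 = 72%, within 80% cap
Credit 695 → row 683–719; LTV 72% → column 63.01–74%. Grid cell → 7.15%.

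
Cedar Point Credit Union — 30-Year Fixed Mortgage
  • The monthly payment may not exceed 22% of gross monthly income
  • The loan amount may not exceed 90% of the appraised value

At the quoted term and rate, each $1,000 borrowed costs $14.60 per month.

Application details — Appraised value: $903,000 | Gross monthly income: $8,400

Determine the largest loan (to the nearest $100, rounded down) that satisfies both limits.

$126,500

Payment cap: 22% × $8,400 = $1,848/month.
At $14.60 per $1,000, that supports 1,848/14.60 × 1,000 ≈ $126,575 → $126,500.
LTV cap: 90% × $903,000 = $812,700 → $812,700.
Binding constraint: payment-to-income.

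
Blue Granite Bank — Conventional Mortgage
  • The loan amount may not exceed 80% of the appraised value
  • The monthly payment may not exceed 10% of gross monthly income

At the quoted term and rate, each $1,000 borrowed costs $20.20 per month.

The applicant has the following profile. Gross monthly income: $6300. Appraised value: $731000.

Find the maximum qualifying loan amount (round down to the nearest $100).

Payment cap: 10% × $6,300 = $630/month.
At $20.20 per $1,000, that supports 630/20.20 × 1,000 ≈ $31,188 → $31,100.
LTV cap: 80% × $731,000 = $584,800 → $584,800.
Binding constraint: payment-to-income.

$31,100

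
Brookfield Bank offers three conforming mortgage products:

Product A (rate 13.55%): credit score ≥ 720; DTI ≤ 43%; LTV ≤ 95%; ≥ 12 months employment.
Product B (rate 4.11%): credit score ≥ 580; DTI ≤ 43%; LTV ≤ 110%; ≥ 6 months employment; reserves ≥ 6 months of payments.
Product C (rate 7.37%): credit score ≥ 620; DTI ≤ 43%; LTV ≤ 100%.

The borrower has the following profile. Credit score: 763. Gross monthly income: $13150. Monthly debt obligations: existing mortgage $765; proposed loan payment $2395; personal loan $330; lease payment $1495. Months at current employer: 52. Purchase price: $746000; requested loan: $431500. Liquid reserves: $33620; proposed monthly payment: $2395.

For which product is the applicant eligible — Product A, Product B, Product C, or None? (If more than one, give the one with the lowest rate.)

Total debts = (765 + 2,395 + 330 + 1,495) = 4,985; DTI = 4,985/13,150 = 37.9%.
LTV = 431,500/746,000 = 57.8%.
Reserves = 33,620/2,395 = 14.0 months.
Product A: score 763 ≥ 720; DTI 37.9% ≤ 43%; LTV 57.8% ≤ 95%; employment 52 ≥ 12 mo → qualifies.
Product B: score 763 ≥ 580; DTI 37.9% ≤ 43%; LTV 57.8% ≤ 110%; employment 52 ≥ 6 mo; reserves 14.0 ≥ 6 mo → qualifies.
Product C: score 763 ≥ 620; DTI 37.9% ≤ 43%; LTV 57.8% ≤ 100% → qualifies.
Qualifying: Product A, Product B, Product C. Lowest rate is 4.11% → Product B.

Product B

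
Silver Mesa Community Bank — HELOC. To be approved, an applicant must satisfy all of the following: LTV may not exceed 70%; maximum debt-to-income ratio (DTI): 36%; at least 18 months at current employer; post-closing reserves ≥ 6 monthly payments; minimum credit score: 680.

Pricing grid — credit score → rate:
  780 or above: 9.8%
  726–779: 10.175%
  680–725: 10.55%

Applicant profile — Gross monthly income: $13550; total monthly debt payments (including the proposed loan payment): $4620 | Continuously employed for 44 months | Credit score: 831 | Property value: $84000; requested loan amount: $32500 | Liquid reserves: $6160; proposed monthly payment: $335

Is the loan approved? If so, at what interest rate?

Credit score 831 ≥ 680 (meets minimum)
DTI: 4,620 ÷ 13,550 = 34.1%, within the 36% cap
Loan-to-value = 32,500/84,000 = 38.7% — pass (70% max)
Employment 44 ≥ 18 months
Reserves = 6,160/335 = 18.4 months ≥ 6
All requirements met. Score 831 falls in the 780 or above tier → 9.8%.

Approved at 9.8%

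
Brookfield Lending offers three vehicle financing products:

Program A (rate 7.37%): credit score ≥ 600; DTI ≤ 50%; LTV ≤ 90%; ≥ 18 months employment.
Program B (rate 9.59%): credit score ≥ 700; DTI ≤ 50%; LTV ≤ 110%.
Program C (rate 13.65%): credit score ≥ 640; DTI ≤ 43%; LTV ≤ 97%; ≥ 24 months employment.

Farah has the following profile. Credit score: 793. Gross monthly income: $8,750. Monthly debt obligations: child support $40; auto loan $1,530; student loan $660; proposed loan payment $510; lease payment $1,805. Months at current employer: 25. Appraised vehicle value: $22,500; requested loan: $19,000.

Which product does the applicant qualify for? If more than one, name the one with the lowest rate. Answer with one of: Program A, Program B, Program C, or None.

None

Total debts = (40 + 1,530 + 660 + 510 + 1,805) = 4,545; DTI = 4,545/8,750 = 51.9%.
LTV = 19,000/22,500 = 84.4%.
Program A: score 793 ≥ 600; DTI 51.9% > 50%; LTV 84.4% ≤ 90%; employment 25 ≥ 18 mo → does not qualify.
Program B: score 793 ≥ 700; DTI 51.9% > 50%; LTV 84.4% ≤ 110% → does not qualify.
Program C: score 793 ≥ 640; DTI 51.9% > 43%; LTV 84.4% ≤ 97%; employment 25 ≥ 24 mo → does not qualify.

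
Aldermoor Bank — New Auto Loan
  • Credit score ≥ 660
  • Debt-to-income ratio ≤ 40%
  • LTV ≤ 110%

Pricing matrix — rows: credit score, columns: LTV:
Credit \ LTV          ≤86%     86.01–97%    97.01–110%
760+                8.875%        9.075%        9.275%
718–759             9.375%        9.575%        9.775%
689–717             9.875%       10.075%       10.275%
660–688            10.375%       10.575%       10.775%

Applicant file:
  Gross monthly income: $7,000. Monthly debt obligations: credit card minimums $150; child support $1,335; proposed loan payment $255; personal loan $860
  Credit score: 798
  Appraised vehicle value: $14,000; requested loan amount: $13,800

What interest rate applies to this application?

Credit score 798 ≥ 660; Total monthly debts = (150 + 1,335 + 255 + 860) = 2,600. Debt-to-income = 2,600/7,000 = 37.1% — meets 40% limit
LTV = 13,800/14,000 = 98.6% ≤ 110%
Score 798 is in the 760+ band; LTV 98.6% is in the 97.01–110% band → 9.275%.

9.275%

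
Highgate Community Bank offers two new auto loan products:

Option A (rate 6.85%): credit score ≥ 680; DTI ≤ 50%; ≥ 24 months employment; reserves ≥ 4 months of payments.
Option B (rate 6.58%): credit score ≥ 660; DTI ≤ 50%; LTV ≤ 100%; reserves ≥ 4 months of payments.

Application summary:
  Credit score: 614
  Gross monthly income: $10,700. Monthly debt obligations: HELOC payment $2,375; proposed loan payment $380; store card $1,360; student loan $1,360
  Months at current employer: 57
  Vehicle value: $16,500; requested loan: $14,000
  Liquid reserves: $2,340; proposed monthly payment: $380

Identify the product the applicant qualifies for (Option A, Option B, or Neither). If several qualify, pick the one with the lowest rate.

Total debts = (2,375 + 380 + 1,360 + 1,360) = 5,475; DTI = 5,475/10,700 = 51.2%.
LTV = 14,000/16,500 = 84.8%.
Reserves = 2,340/380 = 6.2 months.
Option A: score 614 < 680; DTI 51.2% > 50%; employment 57 ≥ 24 mo; reserves 6.2 ≥ 4 mo → does not qualify.
Option B: score 614 < 660; DTI 51.2% > 50%; LTV 84.8% ≤ 100%; reserves 6.2 ≥ 4 mo → does not qualify.

Neither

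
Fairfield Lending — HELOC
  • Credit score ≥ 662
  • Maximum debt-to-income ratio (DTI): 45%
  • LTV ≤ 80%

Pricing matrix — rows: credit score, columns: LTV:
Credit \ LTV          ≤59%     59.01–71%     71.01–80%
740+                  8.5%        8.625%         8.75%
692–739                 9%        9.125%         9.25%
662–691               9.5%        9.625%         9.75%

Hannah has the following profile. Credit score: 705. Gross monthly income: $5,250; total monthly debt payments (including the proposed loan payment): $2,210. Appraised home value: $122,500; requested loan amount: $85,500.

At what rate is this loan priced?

Credit score 705 ≥ 662; DTI: 2,210 ÷ 5,250 = 42.1%, within the 45% cap
Loan-to-value = 85,500/122,500 = 69.8% — pass (80% max)
Credit 705 → row 692–739; LTV 69.8% → column 59.01–71%. Grid cell → 9.125%.

9.125%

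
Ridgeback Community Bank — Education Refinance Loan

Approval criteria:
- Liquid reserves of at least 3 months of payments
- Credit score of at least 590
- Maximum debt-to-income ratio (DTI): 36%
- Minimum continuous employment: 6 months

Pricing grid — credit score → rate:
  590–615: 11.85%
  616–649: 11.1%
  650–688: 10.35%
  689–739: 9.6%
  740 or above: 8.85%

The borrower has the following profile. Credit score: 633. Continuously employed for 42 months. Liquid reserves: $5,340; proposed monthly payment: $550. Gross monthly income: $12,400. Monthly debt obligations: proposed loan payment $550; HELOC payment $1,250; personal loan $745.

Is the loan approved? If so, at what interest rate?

Approved at 11.1%

Credit score 633 ≥ 590 (meets minimum)
Reserves: 5,340 ÷ 550 = 9.7 months (meets 3-month minimum)
Total monthly debts = (550 + 1,250 + 745) = 2,545. Debt-to-income = 2,545/12,400 = 20.5% — meets 36% limit
Employment 42 ≥ 6 months
All requirements met. Score 633 falls in the 616–649 tier → 11.1%.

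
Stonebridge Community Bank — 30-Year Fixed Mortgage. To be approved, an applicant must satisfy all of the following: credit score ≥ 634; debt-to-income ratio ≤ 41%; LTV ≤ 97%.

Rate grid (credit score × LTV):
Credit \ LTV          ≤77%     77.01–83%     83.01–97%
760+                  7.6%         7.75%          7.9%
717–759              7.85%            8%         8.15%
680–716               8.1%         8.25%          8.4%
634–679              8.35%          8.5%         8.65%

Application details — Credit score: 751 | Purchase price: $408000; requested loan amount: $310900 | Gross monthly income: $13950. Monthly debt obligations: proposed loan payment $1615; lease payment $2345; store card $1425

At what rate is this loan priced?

Credit score 751 ≥ 634; Total monthly debts = (1,615 + 2,345 + 1,425) = 5,385. DTI = 5,385/13,950 = 38.6% ≤ 41%
LTV: 310,900 ÷ 408,000 = 76.2%, within 97% cap
Credit 751 → row 717–759; LTV 76.2% → column ≤77%. Grid cell → 7.85%.

7.85%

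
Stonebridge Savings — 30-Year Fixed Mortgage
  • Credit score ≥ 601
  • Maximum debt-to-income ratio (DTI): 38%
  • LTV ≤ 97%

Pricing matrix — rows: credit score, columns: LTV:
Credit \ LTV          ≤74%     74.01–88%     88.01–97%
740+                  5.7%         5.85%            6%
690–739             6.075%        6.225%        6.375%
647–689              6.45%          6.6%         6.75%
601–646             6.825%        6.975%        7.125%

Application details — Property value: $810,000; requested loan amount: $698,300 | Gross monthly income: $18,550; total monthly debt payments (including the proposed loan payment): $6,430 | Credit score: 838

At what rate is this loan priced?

5.85%

Credit score 838 ≥ 601; DTI: 6,430 ÷ 18,550 = 34.7%, within the 38% cap
Loan-to-value = 698,300/810,000 = 86.2% — pass (97% max)
Row: 838 falls in 740+. Column: 86.2% falls in 74.01–88%. Rate = 5.85%.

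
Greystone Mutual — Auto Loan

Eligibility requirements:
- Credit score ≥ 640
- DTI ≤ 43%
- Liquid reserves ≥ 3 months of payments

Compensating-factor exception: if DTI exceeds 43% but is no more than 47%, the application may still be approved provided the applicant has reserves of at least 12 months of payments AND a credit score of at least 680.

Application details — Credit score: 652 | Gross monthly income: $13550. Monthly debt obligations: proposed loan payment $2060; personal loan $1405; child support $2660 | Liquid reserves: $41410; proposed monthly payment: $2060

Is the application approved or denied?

Denied

Credit score 652 ≥ 640 (meets base)
Total debts = (2,060 + 1,405 + 2,660) = 6,125. DTI: 6,125 ÷ 13,550 = 45.2%, over the 43% base limit.
Reserves = 41,410/2,060 = 20.1 months ≥ 3
DTI 45.2% is within the 43%–47% exception band; checking compensating factors.
Reserves 20.1 ≥ 12 months; credit score 652 < 680.
Override conditions not both satisfied; exception does not apply.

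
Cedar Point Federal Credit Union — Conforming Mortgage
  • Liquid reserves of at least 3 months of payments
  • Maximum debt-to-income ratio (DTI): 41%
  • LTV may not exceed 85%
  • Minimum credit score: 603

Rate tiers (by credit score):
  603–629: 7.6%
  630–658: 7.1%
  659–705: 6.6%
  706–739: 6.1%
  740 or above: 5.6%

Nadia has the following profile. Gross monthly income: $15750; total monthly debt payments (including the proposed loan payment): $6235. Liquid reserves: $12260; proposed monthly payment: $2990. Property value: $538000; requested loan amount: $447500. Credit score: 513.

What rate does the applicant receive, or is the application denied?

Credit score 513 < 603 (below minimum)
Loan-to-value = 447,500/538,000 = 83.2% — pass (85% max)
Debt-to-income = 6,235/15,750 = 39.6% — meets 41% limit
Reserves = 12,260/2,990 = 4.1 months ≥ 3
Not all requirements met → denied.

Denied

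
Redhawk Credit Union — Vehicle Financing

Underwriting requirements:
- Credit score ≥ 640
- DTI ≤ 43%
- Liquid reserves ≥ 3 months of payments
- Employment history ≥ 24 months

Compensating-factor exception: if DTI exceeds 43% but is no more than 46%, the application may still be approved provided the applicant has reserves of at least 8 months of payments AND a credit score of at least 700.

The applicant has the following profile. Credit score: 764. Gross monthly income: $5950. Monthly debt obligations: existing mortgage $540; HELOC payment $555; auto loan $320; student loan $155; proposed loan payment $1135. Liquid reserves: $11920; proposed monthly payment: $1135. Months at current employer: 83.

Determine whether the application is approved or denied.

Approved

Credit score 764 ≥ 640 (meets base)
Total debts = (540 + 555 + 320 + 155 + 1,135) = 2,705. DTI = 2,705/5,950 = 45.5% > 43% — standard DTI limit exceeded.
Liquid reserves cover 11,920/1,135 = 10.5 months — ≥ 3 required
Employment 83 ≥ 24 months
45.5% falls in the override range (43%–46%), so the compensating-factor test applies.
Override check — reserves: 10.5 mo (ok); score: 764 (ok).
Both override conditions satisfied; DTI exception granted.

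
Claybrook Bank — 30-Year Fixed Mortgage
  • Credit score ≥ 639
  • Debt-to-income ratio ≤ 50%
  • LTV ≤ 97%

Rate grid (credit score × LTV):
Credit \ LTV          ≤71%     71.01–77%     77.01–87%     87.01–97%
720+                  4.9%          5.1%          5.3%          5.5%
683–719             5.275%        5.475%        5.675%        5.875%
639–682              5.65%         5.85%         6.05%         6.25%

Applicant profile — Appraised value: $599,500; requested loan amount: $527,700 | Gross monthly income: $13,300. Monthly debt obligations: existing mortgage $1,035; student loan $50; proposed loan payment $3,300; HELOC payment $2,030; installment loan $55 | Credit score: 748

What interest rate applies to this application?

5.5%

Credit score 748 ≥ 639; Total monthly debts = (1,035 + 50 + 3,300 + 2,030 + 55) = 6,470. DTI = 6,470/13,300 = 48.6% ≤ 50%
Loan-to-value = 527,700/599,500 = 88% — pass (97% max)
Credit 748 → row 720+; LTV 88% → column 87.01–97%. Grid cell → 5.5%.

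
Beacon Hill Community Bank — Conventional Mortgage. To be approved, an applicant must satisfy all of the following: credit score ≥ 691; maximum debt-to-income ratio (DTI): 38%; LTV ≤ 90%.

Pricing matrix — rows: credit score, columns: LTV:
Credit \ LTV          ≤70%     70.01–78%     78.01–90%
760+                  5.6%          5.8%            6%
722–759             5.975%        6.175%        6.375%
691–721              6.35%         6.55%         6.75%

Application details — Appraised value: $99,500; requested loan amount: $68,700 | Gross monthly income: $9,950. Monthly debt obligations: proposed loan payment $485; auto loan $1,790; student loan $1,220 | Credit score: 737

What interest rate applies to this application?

5.975%

Credit score 737 ≥ 691; Total monthly debts = (485 + 1,790 + 1,220) = 3,495. DTI: 3,495 ÷ 9,950 = 35.1%, within the 38% cap
LTV: 68,700 ÷ 99,500 = 69%, within 90% cap
Credit 737 → row 722–759; LTV 69% → column ≤70%. Grid cell → 5.975%.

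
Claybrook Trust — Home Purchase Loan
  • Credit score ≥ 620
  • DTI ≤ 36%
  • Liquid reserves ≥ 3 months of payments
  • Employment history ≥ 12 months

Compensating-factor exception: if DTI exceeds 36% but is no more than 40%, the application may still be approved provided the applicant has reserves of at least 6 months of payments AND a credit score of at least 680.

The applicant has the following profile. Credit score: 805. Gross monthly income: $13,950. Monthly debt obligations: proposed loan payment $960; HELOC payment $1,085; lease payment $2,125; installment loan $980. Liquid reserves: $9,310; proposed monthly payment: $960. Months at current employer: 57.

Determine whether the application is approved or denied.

Credit score 805 ≥ 620 (meets base)
Total debts = (960 + 1,085 + 2,125 + 980) = 5,150. DTI: 5,150 ÷ 13,950 = 36.9%, over the 36% base limit.
Reserves = 9,310/960 = 9.7 months ≥ 3
Employment 57 ≥ 12 months
DTI 36.9% is within the 36%–40% exception band; checking compensating factors.
Override check — reserves: 9.7 mo (ok); score: 805 (ok).
Both compensating conditions met → exception applies.

Approved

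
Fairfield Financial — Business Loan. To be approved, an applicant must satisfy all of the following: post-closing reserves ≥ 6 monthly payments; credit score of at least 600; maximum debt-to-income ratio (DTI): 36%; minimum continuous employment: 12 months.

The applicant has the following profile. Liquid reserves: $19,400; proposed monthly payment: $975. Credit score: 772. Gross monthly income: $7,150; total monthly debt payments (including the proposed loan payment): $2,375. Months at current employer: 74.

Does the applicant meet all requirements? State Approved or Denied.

Liquid reserves cover 19,400/975 = 19.9 months — ≥ 6 required
Credit score 772 ≥ 600 (meets)
Debt-to-income = 2,375/7,150 = 33.2% — meets 36% limit
Employment 74 ≥ 12 months
All criteria satisfied.

Approved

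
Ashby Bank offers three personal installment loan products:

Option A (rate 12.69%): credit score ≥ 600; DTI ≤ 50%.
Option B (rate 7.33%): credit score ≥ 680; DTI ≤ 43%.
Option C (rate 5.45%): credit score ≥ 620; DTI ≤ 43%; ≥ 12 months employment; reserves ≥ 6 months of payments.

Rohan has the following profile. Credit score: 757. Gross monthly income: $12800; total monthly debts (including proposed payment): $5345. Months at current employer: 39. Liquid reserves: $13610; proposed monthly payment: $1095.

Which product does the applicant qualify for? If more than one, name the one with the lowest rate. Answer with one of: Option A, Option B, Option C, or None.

Option C

DTI = 5,345/12,800 = 41.8%.
Reserves = 13,610/1,095 = 12.4 months.
Option A: score 757 ≥ 600; DTI 41.8% ≤ 50% → qualifies.
Option B: score 757 ≥ 680; DTI 41.8% ≤ 43% → qualifies.
Option C: score 757 ≥ 620; DTI 41.8% ≤ 43%; employment 39 ≥ 12 mo; reserves 12.4 ≥ 6 mo → qualifies.
Qualifying: Option A, Option B, Option C. Lowest rate is 5.45% → Option C.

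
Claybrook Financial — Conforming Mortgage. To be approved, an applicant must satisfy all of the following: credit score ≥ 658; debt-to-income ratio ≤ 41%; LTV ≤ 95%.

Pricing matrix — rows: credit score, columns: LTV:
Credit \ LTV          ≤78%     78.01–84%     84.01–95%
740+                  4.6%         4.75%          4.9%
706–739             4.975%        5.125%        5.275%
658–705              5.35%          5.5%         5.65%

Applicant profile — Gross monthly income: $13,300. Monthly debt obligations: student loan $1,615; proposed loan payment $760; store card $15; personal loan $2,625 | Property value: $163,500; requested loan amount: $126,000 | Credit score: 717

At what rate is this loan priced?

4.975%

Credit score 717 ≥ 658; Total monthly debts = (1,615 + 760 + 15 + 2,625) = 5,015. DTI: 5,015 ÷ 13,300 = 37.7%, within the 41% cap
Loan-to-value = 126,000/163,500 = 77.1% — pass (95% max)
Score 717 is in the 706–739 band; LTV 77.1% is in the ≤78% band → 4.975%.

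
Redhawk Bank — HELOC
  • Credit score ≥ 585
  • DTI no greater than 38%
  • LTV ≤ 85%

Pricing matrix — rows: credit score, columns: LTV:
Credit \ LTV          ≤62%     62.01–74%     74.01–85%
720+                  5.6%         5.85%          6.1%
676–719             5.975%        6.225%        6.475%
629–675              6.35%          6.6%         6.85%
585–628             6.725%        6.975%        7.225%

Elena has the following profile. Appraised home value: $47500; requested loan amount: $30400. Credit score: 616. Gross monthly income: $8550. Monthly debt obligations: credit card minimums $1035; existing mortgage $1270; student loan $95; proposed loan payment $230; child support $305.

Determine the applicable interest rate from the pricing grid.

Credit score 616 ≥ 585; Total monthly debts = (1,035 + 1,270 + 95 + 230 + 305) = 2,935. DTI = 2,935/8,550 = 34.3% ≤ 38%
LTV: 30,400 ÷ 47,500 = 64%, within 85% cap
Row: 616 falls in 585–628. Column: 64% falls in 62.01–74%. Rate = 6.975%.

6.975%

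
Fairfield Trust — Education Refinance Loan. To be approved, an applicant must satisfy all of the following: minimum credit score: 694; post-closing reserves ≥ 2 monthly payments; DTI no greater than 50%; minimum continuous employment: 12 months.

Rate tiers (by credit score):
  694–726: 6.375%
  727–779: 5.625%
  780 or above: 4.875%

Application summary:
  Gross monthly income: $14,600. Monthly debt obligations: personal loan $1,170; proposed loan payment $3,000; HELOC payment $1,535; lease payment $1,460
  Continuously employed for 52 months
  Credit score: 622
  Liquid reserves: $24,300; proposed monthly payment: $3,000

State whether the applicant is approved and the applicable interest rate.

Credit score 622 < 694 (below minimum)
Reserves: 24,300 ÷ 3,000 = 8.1 months (meets 2-month minimum)
Total monthly debts = (1,170 + 3,000 + 1,535 + 1,460) = 7,165. DTI = 7,165/14,600 = 49.1% ≤ 50%
Employment 52 ≥ 12 months
Not all requirements met → denied.

Denied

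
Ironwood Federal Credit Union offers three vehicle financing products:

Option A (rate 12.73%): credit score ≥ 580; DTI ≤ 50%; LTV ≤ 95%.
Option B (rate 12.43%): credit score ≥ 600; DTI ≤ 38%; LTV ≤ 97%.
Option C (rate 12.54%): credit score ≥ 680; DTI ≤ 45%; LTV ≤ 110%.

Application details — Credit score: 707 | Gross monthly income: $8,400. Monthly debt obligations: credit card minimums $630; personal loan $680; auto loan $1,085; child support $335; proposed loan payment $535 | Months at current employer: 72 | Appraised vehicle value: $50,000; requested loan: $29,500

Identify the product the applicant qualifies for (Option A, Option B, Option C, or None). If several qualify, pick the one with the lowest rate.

Total debts = (630 + 680 + 1,085 + 335 + 535) = 3,265; DTI = 3,265/8,400 = 38.9%.
LTV = 29,500/50,000 = 59%.
Option A: score 707 ≥ 580; DTI 38.9% ≤ 50%; LTV 59% ≤ 95% → qualifies.
Option B: score 707 ≥ 600; DTI 38.9% > 38%; LTV 59% ≤ 97% → does not qualify.
Option C: score 707 ≥ 680; DTI 38.9% ≤ 45%; LTV 59% ≤ 110% → qualifies.
Qualifying: Option A, Option C. Lowest rate is 12.54% → Option C.

Option C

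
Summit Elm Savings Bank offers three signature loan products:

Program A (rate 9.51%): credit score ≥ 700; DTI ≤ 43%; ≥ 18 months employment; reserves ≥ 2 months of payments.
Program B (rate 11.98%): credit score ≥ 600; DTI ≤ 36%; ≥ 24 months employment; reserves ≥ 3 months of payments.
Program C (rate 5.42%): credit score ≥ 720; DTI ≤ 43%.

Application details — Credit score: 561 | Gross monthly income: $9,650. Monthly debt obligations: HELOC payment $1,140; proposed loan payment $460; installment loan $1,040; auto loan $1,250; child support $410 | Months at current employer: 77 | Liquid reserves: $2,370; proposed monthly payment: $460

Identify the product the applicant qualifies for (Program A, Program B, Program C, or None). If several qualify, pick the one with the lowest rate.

Total debts = (1,140 + 460 + 1,040 + 1,250 + 410) = 4,300; DTI = 4,300/9,650 = 44.6%.
Reserves = 2,370/460 = 5.2 months.
Program A: score 561 < 700; DTI 44.6% > 43%; employment 77 ≥ 18 mo; reserves 5.2 ≥ 2 mo → does not qualify.
Program B: score 561 < 600; DTI 44.6% > 36%; employment 77 ≥ 24 mo; reserves 5.2 ≥ 3 mo → does not qualify.
Program C: score 561 < 720; DTI 44.6% > 43% → does not qualify.

None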